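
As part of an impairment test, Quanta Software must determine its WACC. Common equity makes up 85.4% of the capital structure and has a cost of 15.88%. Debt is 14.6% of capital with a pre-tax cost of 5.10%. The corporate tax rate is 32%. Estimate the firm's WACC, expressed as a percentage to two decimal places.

14.07%

After-tax cost of debt = 5.1% × (1 − 32%) = 3.4680%.
WACC = 0.854 × 15.8800% + 0.146 × 3.4680% = 14.0678%.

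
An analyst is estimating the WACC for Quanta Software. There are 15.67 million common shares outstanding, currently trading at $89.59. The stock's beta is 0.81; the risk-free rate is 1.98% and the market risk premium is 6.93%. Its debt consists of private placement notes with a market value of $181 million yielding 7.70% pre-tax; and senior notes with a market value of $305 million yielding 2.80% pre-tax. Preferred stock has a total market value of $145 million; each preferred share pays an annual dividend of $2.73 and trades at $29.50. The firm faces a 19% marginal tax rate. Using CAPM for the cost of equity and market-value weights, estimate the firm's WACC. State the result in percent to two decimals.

6.79%

Cost of equity via CAPM: Re = 1.98% + 0.81 × 6.93% = 7.5933%.
Cost of preferred: Rp = 2.73 / 29.5 = 9.2542%.
Market value of equity E = 89.59 × 15.67m = 1403.8753m.
Total capital V = 1403.8753 + 145 + 181 + 305 = 2034.8753.
Equity: weight = 1403.8753/2034.8753 = 0.6899; cost = 7.5933%.
Preferred: weight = 145/2034.8753 = 0.0713; cost = 9.2542%.
Private placement notes: weight = 181/2034.8753 = 0.0889; after-tax cost = 7.7% × (1 − 19%) = 6.2370%.
Senior notes: weight = 305/2034.8753 = 0.1499; after-tax cost = 2.8% × (1 − 19%) = 2.2680%.
WACC = 0.6899 × 7.5933% + 0.0713 × 9.2542% + 0.0889 × 6.2370% + 0.1499 × 2.2680% = 6.7928%.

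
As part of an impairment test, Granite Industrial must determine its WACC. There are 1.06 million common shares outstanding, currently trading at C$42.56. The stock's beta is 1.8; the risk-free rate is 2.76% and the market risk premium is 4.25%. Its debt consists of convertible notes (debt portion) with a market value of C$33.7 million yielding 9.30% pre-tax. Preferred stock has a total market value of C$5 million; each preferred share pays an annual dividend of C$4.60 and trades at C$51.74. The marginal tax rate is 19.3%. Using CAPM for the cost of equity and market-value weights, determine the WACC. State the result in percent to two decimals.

Cost of equity via CAPM: Re = 2.76% + 1.8 × 4.25% = 10.4100%.
Cost of preferred: Rp = 4.6 / 51.74 = 8.8906%.
Market value of equity E = 42.56 × 1.06m = 45.1136m.
Total capital V = 45.1136 + 5 + 33.7 = 83.8136.
Equity: weight = 45.1136/83.8136 = 0.5383; cost = 10.41%.
Preferred: weight = 5/83.8136 = 0.0597; cost = 8.8906%.
Convertible notes (debt portion): weight = 33.7/83.8136 = 0.4021; after-tax cost = 9.3% × (1 − 19.3%) = 7.5051%.
WACC = 0.5383 × 10.4100% + 0.0597 × 8.8906% + 0.4021 × 7.5051% = 9.1513%.

9.15%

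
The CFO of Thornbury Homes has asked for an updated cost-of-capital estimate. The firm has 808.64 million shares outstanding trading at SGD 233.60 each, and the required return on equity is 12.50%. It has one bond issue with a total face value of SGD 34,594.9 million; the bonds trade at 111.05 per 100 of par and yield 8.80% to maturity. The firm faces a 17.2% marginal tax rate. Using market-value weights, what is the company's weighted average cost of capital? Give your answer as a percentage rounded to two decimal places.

Market value of equity E = 233.6 × 808.64m = 188898.304m. Market value of debt D = 34594.9m × 111.05/100 = 38417.63645m.
Total capital V = 188898.304 + 38417.63645 = 227315.94045.
Equity: weight = 188898.304/227315.94045 = 0.8310; cost = 12.5%.
Bonds outstanding: weight = 38417.63645/227315.94045 = 0.1690; after-tax cost = 8.8% × (1 − 17.2%) = 7.2864%.
WACC = 0.8310 × 12.5000% + 0.1690 × 7.2864% = 11.6189%.

11.62%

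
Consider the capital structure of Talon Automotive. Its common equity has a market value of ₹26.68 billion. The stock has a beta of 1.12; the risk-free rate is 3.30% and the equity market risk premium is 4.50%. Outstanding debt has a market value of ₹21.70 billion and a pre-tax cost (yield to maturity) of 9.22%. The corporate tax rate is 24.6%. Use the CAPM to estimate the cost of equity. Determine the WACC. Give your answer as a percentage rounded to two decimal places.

Cost of equity via CAPM: Re = 3.3% + 1.12 × 4.5% = 8.3400%.
Total capital V = 26.68 + 21.7 = 48.38.
Equity: weight = 26.68/48.38 = 0.5515; cost = 8.34%.
Debt: weight = 21.7/48.38 = 0.4485; after-tax cost = 9.22% × (1 − 24.6%) = 6.9519%.
WACC = 0.5515 × 8.3400% + 0.4485 × 6.9519% = 7.7174%.

7.72%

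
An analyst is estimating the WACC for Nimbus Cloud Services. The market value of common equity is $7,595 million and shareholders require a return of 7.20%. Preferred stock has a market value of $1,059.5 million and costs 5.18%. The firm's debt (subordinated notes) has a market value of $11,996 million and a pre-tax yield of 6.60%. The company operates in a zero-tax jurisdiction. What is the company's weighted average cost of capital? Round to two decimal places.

Total capital V = 7595 + 1059.5 + 11996 = 20650.5.
Equity: weight = 7595/20650.5 = 0.3678; cost = 7.2%.
Preferred: weight = 1059.5/20650.5 = 0.0513; cost = 5.18%.
Subordinated notes: weight = 11996/20650.5 = 0.5809; after-tax cost = 6.6% × (1 − 0%) = 6.6000%.
WACC = 0.3678 × 7.2000% + 0.0513 × 5.1800% + 0.5809 × 6.6000% = 6.7478%.

6.75%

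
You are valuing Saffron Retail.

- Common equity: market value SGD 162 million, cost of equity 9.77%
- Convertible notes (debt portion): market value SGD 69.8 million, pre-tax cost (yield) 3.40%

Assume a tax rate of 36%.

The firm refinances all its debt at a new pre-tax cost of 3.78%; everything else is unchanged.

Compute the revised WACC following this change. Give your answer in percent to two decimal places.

After the change:
Total capital V = 162 + 69.8 = 231.8.
Equity: weight = 162/231.8 = 0.6989; cost = 9.77%.
Convertible notes (debt portion): weight = 69.8/231.8 = 0.3011; after-tax cost = 3.78% × (1 − 36%) = 2.4192%.
WACC = 0.6989 × 9.7700% + 0.3011 × 2.4192% = 7.5565%.

7.56%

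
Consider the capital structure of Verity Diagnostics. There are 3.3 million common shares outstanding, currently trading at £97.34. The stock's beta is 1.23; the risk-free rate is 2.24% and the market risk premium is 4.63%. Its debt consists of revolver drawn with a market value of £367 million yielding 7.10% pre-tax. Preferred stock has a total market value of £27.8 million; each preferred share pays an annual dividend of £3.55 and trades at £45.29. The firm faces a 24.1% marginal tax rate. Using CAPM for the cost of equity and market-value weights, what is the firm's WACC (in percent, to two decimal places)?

6.63%

Cost of equity via CAPM: Re = 2.24% + 1.23 × 4.63% = 7.9349%.
Cost of preferred: Rp = 3.55 / 45.29 = 7.8384%.
Market value of equity E = 97.34 × 3.3m = 321.222m.
Total capital V = 321.222 + 27.8 + 367 = 716.022.
Equity: weight = 321.222/716.022 = 0.4486; cost = 7.9349%.
Preferred: weight = 27.8/716.022 = 0.0388; cost = 7.8384%.
Revolver drawn: weight = 367/716.022 = 0.5126; after-tax cost = 7.1% × (1 − 24.1%) = 5.3889%.
WACC = 0.4486 × 7.9349% + 0.0388 × 7.8384% + 0.5126 × 5.3889% = 6.6262%.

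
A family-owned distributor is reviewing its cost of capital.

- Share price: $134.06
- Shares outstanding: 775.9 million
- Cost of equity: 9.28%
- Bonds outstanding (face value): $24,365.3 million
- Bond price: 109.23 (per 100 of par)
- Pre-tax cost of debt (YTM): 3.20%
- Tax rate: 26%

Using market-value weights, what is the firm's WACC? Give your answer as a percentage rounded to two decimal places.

7.87%

Market value of equity E = 134.06 × 775.9m = 104017.154m. Market value of debt D = 24365.3m × 109.23/100 = 26614.21719m.
Total capital V = 104017.154 + 26614.21719 = 130631.37119.
Equity: weight = 104017.154/130631.37119 = 0.7963; cost = 9.28%.
Bonds outstanding: weight = 26614.21719/130631.37119 = 0.2037; after-tax cost = 3.2% × (1 − 26%) = 2.3680%.
WACC = 0.7963 × 9.2800% + 0.2037 × 2.3680% = 7.8718%.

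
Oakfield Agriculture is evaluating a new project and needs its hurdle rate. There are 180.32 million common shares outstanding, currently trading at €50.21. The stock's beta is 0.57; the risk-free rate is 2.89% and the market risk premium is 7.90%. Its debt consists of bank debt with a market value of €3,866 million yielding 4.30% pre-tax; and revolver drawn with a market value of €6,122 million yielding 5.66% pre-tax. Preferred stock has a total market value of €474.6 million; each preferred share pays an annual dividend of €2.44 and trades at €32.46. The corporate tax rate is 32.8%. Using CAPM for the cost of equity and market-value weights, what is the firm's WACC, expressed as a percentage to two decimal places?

5.38%

Cost of equity via CAPM: Re = 2.89% + 0.57 × 7.9% = 7.3930%.
Cost of preferred: Rp = 2.44 / 32.46 = 7.5169%.
Market value of equity E = 50.21 × 180.32m = 9053.8672m.
Total capital V = 9053.8672 + 474.6 + 3866 + 6122 = 19516.4672.
Equity: weight = 9053.8672/19516.4672 = 0.4639; cost = 7.393%.
Preferred: weight = 474.6/19516.4672 = 0.0243; cost = 7.5169%.
Bank debt: weight = 3866/19516.4672 = 0.1981; after-tax cost = 4.3% × (1 − 32.8%) = 2.8896%.
Revolver drawn: weight = 6122/19516.4672 = 0.3137; after-tax cost = 5.66% × (1 − 32.8%) = 3.8035%.
WACC = 0.4639 × 7.3930% + 0.0243 × 7.5169% + 0.1981 × 2.8896% + 0.3137 × 3.8035% = 5.3780%.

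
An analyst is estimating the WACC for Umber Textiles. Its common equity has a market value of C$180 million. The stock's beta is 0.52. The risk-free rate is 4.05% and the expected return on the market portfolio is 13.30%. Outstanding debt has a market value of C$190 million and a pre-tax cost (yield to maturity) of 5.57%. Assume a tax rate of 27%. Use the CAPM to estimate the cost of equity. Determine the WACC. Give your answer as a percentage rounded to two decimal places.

Market risk premium = 13.3% − 4.05% = 9.25%.
Cost of equity via CAPM: Re = 4.05% + 0.52 × 9.25% = 8.8600%.
Total capital V = 180 + 190 = 370.
Equity: weight = 180/370 = 0.4865; cost = 8.86%.
Debt: weight = 190/370 = 0.5135; after-tax cost = 5.57% × (1 − 27%) = 4.0661%.
WACC = 0.4865 × 8.8600% + 0.5135 × 4.0661% = 6.3983%.

6.40%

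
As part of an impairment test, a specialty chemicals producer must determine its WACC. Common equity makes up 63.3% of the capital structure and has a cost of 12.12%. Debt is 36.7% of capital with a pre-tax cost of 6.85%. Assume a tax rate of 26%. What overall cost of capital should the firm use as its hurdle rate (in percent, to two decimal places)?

9.53%

After-tax cost of debt = 6.85% × (1 − 26%) = 5.0690%.
WACC = 0.633 × 12.1200% + 0.367 × 5.0690% = 9.5323%.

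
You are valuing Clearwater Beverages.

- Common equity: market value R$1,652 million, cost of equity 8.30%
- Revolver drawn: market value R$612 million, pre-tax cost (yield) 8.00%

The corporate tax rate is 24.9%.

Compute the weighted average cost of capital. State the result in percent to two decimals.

Total capital V = 1652 + 612 = 2264.
Equity: weight = 1652/2264 = 0.7297; cost = 8.3%.
Revolver drawn: weight = 612/2264 = 0.2703; after-tax cost = 8% × (1 − 24.9%) = 6.0080%.
WACC = 0.7297 × 8.3000% + 0.2703 × 6.0080% = 7.6804%.

7.68%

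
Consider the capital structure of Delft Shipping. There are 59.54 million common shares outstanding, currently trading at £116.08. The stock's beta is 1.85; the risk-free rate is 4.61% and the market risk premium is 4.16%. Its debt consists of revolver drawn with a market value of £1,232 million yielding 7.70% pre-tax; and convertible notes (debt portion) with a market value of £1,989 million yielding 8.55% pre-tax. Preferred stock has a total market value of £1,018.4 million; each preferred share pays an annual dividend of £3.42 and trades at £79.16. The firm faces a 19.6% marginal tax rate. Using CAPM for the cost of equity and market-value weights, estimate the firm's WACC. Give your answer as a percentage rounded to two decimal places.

9.93%

Cost of equity via CAPM: Re = 4.61% + 1.85 × 4.16% = 12.3060%.
Cost of preferred: Rp = 3.42 / 79.16 = 4.3204%.
Market value of equity E = 116.08 × 59.54m = 6911.4032m.
Total capital V = 6911.4032 + 1018.4 + 1232 + 1989 = 11150.8032.
Equity: weight = 6911.4032/11150.8032 = 0.6198; cost = 12.306%.
Preferred: weight = 1018.4/11150.8032 = 0.0913; cost = 4.3204%.
Revolver drawn: weight = 1232/11150.8032 = 0.1105; after-tax cost = 7.7% × (1 − 19.6%) = 6.1908%.
Convertible notes (debt portion): weight = 1989/11150.8032 = 0.1784; after-tax cost = 8.55% × (1 − 19.6%) = 6.8742%.
WACC = 0.6198 × 12.3060% + 0.0913 × 4.3204% + 0.1105 × 6.1908% + 0.1784 × 6.8742% = 9.9322%.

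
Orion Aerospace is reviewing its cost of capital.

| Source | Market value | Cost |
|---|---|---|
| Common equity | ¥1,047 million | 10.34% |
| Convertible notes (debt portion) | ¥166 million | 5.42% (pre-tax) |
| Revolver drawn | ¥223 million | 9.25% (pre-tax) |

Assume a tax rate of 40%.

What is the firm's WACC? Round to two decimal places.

Total capital V = 1047 + 166 + 223 = 1436.
Equity: weight = 1047/1436 = 0.7291; cost = 10.34%.
Convertible notes (debt portion): weight = 166/1436 = 0.1156; after-tax cost = 5.42% × (1 − 40%) = 3.2520%.
Revolver drawn: weight = 223/1436 = 0.1553; after-tax cost = 9.25% × (1 − 40%) = 5.5500%.
WACC = 0.7291 × 10.3400% + 0.1156 × 3.2520% + 0.1553 × 5.5500% = 8.7768%.

8.78%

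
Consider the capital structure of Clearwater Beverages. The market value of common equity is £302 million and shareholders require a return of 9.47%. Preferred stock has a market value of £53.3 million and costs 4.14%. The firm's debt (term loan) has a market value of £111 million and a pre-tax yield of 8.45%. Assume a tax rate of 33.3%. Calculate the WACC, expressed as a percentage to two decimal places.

7.95%

Total capital V = 302 + 53.3 + 111 = 466.3.
Equity: weight = 302/466.3 = 0.6477; cost = 9.47%.
Preferred: weight = 53.3/466.3 = 0.1143; cost = 4.14%.
Term loan: weight = 111/466.3 = 0.2380; after-tax cost = 8.45% × (1 − 33.3%) = 5.6361%.
WACC = 0.6477 × 9.4700% + 0.1143 × 4.1400% + 0.2380 × 5.6361% = 7.9481%.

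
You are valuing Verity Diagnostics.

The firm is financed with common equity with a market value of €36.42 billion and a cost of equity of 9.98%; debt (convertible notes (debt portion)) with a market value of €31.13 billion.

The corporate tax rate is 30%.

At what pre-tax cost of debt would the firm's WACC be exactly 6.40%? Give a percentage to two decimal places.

Total capital V = 36.42 + 31.13 = 67.55.
Equity weight = 36.42/67.55 = 0.5392.
Convertible notes (debt portion) weight = 31.13/67.55 = 0.4608.
Equity contribution = 0.5392 × 9.98% = 5.3808%.
Remaining for debt = 6.4% − 5.3808% = 1.0192%.
Rd × (1 − 30%) × 0.4608 = 1.0192%  ⇒  Rd = 3.1595%.

3.16%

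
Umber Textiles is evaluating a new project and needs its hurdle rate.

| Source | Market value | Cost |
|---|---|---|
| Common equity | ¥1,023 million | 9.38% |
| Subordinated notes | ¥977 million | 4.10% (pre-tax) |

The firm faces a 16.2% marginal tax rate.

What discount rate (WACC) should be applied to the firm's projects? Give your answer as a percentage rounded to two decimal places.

Total capital V = 1023 + 977 = 2000.
Equity: weight = 1023/2000 = 0.5115; cost = 9.38%.
Subordinated notes: weight = 977/2000 = 0.4885; after-tax cost = 4.1% × (1 − 16.2%) = 3.4358%.
WACC = 0.5115 × 9.3800% + 0.4885 × 3.4358% = 6.4763%.

6.48%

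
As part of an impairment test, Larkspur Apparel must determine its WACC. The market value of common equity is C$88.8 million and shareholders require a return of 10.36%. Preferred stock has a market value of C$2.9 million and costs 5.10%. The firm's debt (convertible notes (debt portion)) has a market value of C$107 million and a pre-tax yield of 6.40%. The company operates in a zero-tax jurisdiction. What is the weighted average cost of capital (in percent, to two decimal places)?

8.15%

Total capital V = 88.8 + 2.9 + 107 = 198.7.
Equity: weight = 88.8/198.7 = 0.4469; cost = 10.36%.
Preferred: weight = 2.9/198.7 = 0.0146; cost = 5.1%.
Convertible notes (debt portion): weight = 107/198.7 = 0.5385; after-tax cost = 6.4% × (1 − 0%) = 6.4000%.
WACC = 0.4469 × 10.3600% + 0.0146 × 5.1000% + 0.5385 × 6.4000% = 8.1508%.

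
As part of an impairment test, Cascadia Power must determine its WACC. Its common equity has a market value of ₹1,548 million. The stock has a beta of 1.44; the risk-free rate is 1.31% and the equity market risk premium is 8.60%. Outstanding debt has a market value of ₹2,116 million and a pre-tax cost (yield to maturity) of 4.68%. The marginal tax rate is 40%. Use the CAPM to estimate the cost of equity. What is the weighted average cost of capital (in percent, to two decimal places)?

Cost of equity via CAPM: Re = 1.31% + 1.44 × 8.6% = 13.6940%.
Total capital V = 1548 + 2116 = 3664.
Equity: weight = 1548/3664 = 0.4225; cost = 13.694%.
Debt: weight = 2116/3664 = 0.5775; after-tax cost = 4.68% × (1 − 40%) = 2.8080%.
WACC = 0.4225 × 13.6940% + 0.5775 × 2.8080% = 7.4072%.

7.41%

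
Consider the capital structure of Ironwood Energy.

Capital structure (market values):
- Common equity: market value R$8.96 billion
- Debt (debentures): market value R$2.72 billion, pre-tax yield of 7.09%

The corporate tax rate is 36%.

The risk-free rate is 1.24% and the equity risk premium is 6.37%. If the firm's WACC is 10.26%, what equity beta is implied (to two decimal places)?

Total capital V = 8.96 + 2.72 = 11.68.
Equity weight = 8.96/11.68 = 0.7671.
Debentures weight = 2.72/11.68 = 0.2329.
Debt contribution = 0.2329 × 7.09% × (1 − 36%) = 1.0567%.
Required equity contribution = 10.26% − 1.0567% = 9.2033%  ⇒  Re = 11.9972%.
CAPM: 11.9972% = 1.24% + β × 6.37%  ⇒  β = 1.6887.

1.69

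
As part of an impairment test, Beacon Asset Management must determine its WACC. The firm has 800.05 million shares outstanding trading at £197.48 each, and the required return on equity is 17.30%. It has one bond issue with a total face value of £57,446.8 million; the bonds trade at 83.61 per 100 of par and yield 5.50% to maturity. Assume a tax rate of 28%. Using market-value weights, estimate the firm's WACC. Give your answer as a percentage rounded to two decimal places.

Market value of equity E = 197.48 × 800.05m = 157993.874m. Market value of debt D = 57446.8m × 83.61/100 = 48031.26948m.
Total capital V = 157993.874 + 48031.26948 = 206025.14348.
Equity: weight = 157993.874/206025.14348 = 0.7669; cost = 17.3%.
Bonds outstanding: weight = 48031.26948/206025.14348 = 0.2331; after-tax cost = 5.5% × (1 − 28%) = 3.9600%.
WACC = 0.7669 × 17.3000% + 0.2331 × 3.9600% = 14.1900%.

14.19%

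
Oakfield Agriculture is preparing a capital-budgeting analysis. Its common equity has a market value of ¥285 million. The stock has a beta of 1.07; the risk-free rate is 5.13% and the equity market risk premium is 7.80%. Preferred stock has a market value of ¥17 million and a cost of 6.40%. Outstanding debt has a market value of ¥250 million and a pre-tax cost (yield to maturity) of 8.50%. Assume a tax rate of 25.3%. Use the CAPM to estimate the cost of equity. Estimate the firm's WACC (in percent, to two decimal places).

10.03%

Cost of equity via CAPM: Re = 5.13% + 1.07 × 7.8% = 13.4760%.
Total capital V = 285 + 17 + 250 = 552.
Equity: weight = 285/552 = 0.5163; cost = 13.476%.
Preferred: weight = 17/552 = 0.0308; cost = 6.4%.
Debt: weight = 250/552 = 0.4529; after-tax cost = 8.5% × (1 − 25.3%) = 6.3495%.
WACC = 0.5163 × 13.4760% + 0.0308 × 6.4000% + 0.4529 × 6.3495% = 10.0305%.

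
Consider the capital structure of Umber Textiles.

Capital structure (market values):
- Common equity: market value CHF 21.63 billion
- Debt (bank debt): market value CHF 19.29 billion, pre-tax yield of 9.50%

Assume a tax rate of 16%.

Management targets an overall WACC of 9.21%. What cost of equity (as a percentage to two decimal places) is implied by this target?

Total capital V = 21.63 + 19.29 = 40.92.
Equity weight = 21.63/40.92 = 0.5286.
Bank debt weight = 19.29/40.92 = 0.4714.
Debt contribution = 0.4714 × 9.5% × (1 − 16%) = 3.7618%.
Required equity contribution = 9.21% − 3.7618% = 5.4482%.
Re = 5.4482% / 0.5286 = 10.3069%.

10.31%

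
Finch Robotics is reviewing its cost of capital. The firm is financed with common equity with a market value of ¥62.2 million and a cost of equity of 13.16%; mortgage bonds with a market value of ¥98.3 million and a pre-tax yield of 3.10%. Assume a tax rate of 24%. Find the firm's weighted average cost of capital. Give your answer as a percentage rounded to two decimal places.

Total capital V = 62.2 + 98.3 = 160.5.
Equity: weight = 62.2/160.5 = 0.3875; cost = 13.16%.
Mortgage bonds: weight = 98.3/160.5 = 0.6125; after-tax cost = 3.1% × (1 − 24%) = 2.3560%.
WACC = 0.3875 × 13.1600% + 0.6125 × 2.3560% = 6.5430%.

6.54%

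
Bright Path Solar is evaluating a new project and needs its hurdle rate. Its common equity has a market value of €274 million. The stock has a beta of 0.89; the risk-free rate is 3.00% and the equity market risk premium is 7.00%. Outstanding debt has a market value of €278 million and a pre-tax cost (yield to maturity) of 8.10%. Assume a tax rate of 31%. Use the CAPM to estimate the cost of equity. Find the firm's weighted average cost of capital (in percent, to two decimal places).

Cost of equity via CAPM: Re = 3.0% + 0.89 × 7.0% = 9.2300%.
Total capital V = 274 + 278 = 552.
Equity: weight = 274/552 = 0.4964; cost = 9.23%.
Debt: weight = 278/552 = 0.5036; after-tax cost = 8.1% × (1 − 31%) = 5.5890%.
WACC = 0.4964 × 9.2300% + 0.5036 × 5.5890% = 7.3963%.

7.40%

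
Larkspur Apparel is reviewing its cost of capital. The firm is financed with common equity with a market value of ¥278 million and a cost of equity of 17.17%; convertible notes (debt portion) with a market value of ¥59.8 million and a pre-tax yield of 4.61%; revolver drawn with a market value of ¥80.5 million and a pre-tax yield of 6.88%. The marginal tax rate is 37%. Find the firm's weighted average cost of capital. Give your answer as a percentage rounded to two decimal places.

12.66%

Total capital V = 278 + 59.8 + 80.5 = 418.3.
Equity: weight = 278/418.3 = 0.6646; cost = 17.17%.
Convertible notes (debt portion): weight = 59.8/418.3 = 0.1430; after-tax cost = 4.61% × (1 − 37%) = 2.9043%.
Revolver drawn: weight = 80.5/418.3 = 0.1924; after-tax cost = 6.88% × (1 − 37%) = 4.3344%.
WACC = 0.6646 × 17.1700% + 0.1430 × 2.9043% + 0.1924 × 4.3344% = 12.6604%.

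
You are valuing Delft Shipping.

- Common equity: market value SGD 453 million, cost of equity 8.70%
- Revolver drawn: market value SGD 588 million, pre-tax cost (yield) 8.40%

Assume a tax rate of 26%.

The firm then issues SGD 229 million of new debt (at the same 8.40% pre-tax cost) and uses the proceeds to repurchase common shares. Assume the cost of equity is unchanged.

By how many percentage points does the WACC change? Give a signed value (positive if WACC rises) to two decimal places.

-0.55 pp

Current WACC:
Total capital V = 453 + 588 = 1041.
Equity: weight = 453/1041 = 0.4352; cost = 8.7%.
Revolver drawn: weight = 588/1041 = 0.5648; after-tax cost = 8.4% × (1 − 26%) = 6.2160%.
WACC = 0.4352 × 8.7000% + 0.5648 × 6.2160% = 7.2969%.
After the change:
Total capital V = 224 + 817 = 1041.
Equity: weight = 224/1041 = 0.2152; cost = 8.7%.
Revolver drawn: weight = 817/1041 = 0.7848; after-tax cost = 8.4% × (1 − 26%) = 6.2160%.
WACC = 0.2152 × 8.7000% + 0.7848 × 6.2160% = 6.7505%.
Change in WACC = 6.7505% − 7.2969% = -0.5464 pp.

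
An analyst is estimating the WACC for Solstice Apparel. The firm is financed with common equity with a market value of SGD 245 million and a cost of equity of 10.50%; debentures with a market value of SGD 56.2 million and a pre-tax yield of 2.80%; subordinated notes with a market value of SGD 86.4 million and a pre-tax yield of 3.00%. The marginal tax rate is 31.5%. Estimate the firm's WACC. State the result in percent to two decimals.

7.37%

Total capital V = 245 + 56.2 + 86.4 = 387.6.
Equity: weight = 245/387.6 = 0.6321; cost = 10.5%.
Debentures: weight = 56.2/387.6 = 0.1450; after-tax cost = 2.8% × (1 − 31.5%) = 1.9180%.
Subordinated notes: weight = 86.4/387.6 = 0.2229; after-tax cost = 3% × (1 − 31.5%) = 2.0550%.
WACC = 0.6321 × 10.5000% + 0.1450 × 1.9180% + 0.2229 × 2.0550% = 7.3732%.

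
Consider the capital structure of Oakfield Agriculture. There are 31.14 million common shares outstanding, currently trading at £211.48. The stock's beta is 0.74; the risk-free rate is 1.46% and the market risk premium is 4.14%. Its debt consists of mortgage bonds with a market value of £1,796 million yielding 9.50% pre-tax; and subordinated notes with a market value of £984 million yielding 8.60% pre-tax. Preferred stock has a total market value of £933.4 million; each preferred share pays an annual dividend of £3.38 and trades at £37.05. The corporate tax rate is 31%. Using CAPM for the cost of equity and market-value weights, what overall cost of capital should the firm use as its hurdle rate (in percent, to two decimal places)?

5.43%

Cost of equity via CAPM: Re = 1.46% + 0.74 × 4.14% = 4.5236%.
Cost of preferred: Rp = 3.38 / 37.05 = 9.1228%.
Market value of equity E = 211.48 × 31.14m = 6585.4872m.
Total capital V = 6585.4872 + 933.4 + 1796 + 984 = 10298.8872.
Equity: weight = 6585.4872/10298.8872 = 0.6394; cost = 4.5236%.
Preferred: weight = 933.4/10298.8872 = 0.0906; cost = 9.1228%.
Mortgage bonds: weight = 1796/10298.8872 = 0.1744; after-tax cost = 9.5% × (1 − 31%) = 6.5550%.
Subordinated notes: weight = 984/10298.8872 = 0.0955; after-tax cost = 8.6% × (1 − 31%) = 5.9340%.
WACC = 0.6394 × 4.5236% + 0.0906 × 9.1228% + 0.1744 × 6.5550% + 0.0955 × 5.9340% = 5.4294%.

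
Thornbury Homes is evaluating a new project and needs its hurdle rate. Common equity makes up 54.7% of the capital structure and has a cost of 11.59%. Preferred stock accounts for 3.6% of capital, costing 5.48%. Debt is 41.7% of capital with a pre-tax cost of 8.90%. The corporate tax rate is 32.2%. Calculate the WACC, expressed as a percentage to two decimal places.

9.05%

After-tax cost of debt = 8.9% × (1 − 32.2%) = 6.0342%.
WACC = 0.547 × 11.5900% + 0.036 × 5.4800% + 0.417 × 6.0342% = 9.0533%.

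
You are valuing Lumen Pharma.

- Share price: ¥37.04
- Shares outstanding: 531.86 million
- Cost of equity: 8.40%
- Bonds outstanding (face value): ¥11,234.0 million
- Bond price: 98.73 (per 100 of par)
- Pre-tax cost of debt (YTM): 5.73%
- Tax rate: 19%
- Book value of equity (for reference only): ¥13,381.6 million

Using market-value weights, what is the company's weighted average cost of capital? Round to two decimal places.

7.05%

Market value of equity E = 37.04 × 531.86m = 19700.0944m. Market value of debt D = 11234m × 98.73/100 = 11091.3282m.
Total capital V = 19700.0944 + 11091.3282 = 30791.4226.
Equity: weight = 19700.0944/30791.4226 = 0.6398; cost = 8.4%.
Bonds outstanding: weight = 11091.3282/30791.4226 = 0.3602; after-tax cost = 5.73% × (1 − 19%) = 4.6413%.
WACC = 0.6398 × 8.4000% + 0.3602 × 4.6413% = 7.0461%.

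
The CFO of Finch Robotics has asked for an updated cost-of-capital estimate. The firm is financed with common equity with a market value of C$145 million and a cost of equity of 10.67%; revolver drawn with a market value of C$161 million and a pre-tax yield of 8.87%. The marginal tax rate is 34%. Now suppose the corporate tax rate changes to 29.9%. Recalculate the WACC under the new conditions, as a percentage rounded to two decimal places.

After the change:
Total capital V = 145 + 161 = 306.
Equity: weight = 145/306 = 0.4739; cost = 10.67%.
Revolver drawn: weight = 161/306 = 0.5261; after-tax cost = 8.87% × (1 − 29.9%) = 6.2179%.
WACC = 0.4739 × 10.6700% + 0.5261 × 6.2179% = 8.3275%.

8.33%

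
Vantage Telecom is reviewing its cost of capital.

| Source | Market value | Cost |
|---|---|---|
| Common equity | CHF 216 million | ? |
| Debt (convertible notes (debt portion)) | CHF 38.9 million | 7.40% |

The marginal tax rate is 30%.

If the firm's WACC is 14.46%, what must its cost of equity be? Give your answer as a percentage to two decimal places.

16.13%

Total capital V = 216 + 38.9 = 254.9.
Equity weight = 216/254.9 = 0.8474.
Convertible notes (debt portion) weight = 38.9/254.9 = 0.1526.
Debt contribution = 0.1526 × 7.4% × (1 − 30%) = 0.7905%.
Required equity contribution = 14.46% − 0.7905% = 13.6695%.
Re = 13.6695% / 0.8474 = 16.1313%.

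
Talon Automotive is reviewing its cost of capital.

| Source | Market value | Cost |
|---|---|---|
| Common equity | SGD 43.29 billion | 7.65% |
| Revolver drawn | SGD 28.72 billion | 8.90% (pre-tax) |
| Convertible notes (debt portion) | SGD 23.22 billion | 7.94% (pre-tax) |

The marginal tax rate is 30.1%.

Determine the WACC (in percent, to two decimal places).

6.71%

Total capital V = 43.29 + 28.72 + 23.22 = 95.23.
Equity: weight = 43.29/95.23 = 0.4546; cost = 7.65%.
Revolver drawn: weight = 28.72/95.23 = 0.3016; after-tax cost = 8.9% × (1 − 30.1%) = 6.2211%.
Convertible notes (debt portion): weight = 23.22/95.23 = 0.2438; after-tax cost = 7.94% × (1 − 30.1%) = 5.5501%.
WACC = 0.4546 × 7.6500% + 0.3016 × 6.2211% + 0.2438 × 5.5501% = 6.7070%.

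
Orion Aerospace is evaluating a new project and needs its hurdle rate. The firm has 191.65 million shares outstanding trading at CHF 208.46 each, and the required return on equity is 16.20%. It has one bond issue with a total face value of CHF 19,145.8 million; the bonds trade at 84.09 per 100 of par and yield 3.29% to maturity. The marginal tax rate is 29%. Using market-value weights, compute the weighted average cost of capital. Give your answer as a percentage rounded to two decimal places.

12.22%

Market value of equity E = 208.46 × 191.65m = 39951.359m. Market value of debt D = 19145.8m × 84.09/100 = 16099.70322m.
Total capital V = 39951.359 + 16099.70322 = 56051.06222.
Equity: weight = 39951.359/56051.06222 = 0.7128; cost = 16.2%.
Bonds outstanding: weight = 16099.70322/56051.06222 = 0.2872; after-tax cost = 3.29% × (1 − 29%) = 2.3359%.
WACC = 0.7128 × 16.2000% + 0.2872 × 2.3359% = 12.2178%.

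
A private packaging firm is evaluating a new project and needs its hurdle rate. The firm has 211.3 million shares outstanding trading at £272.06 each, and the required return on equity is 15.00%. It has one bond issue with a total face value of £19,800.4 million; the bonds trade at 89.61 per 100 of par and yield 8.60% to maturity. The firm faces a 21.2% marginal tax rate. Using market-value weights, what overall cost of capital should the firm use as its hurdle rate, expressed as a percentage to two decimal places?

13.06%

Market value of equity E = 272.06 × 211.3m = 57486.278m. Market value of debt D = 19800.4m × 89.61/100 = 17743.13844m.
Total capital V = 57486.278 + 17743.13844 = 75229.41644.
Equity: weight = 57486.278/75229.41644 = 0.7641; cost = 15%.
Bonds outstanding: weight = 17743.13844/75229.41644 = 0.2359; after-tax cost = 8.6% × (1 − 21.2%) = 6.7768%.
WACC = 0.7641 × 15.0000% + 0.2359 × 6.7768% = 13.0605%.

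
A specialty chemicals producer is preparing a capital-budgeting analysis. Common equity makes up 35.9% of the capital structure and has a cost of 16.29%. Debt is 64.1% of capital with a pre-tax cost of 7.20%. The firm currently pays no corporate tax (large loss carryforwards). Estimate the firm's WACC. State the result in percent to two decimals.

10.46%

After-tax cost of debt = 7.2% × (1 − 0%) = 7.2000%.
WACC = 0.359 × 16.2900% + 0.641 × 7.2000% = 10.4633%.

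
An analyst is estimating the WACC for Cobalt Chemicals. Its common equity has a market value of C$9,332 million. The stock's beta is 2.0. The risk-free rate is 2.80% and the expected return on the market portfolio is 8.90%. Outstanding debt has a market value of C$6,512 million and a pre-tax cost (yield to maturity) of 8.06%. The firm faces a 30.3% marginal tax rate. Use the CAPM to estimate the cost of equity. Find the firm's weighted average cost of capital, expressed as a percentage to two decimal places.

11.14%

Market risk premium = 8.9% − 2.8% = 6.1%.
Cost of equity via CAPM: Re = 2.8% + 2.0 × 6.1% = 15.0000%.
Total capital V = 9332 + 6512 = 15844.
Equity: weight = 9332/15844 = 0.5890; cost = 15%.
Debt: weight = 6512/15844 = 0.4110; after-tax cost = 8.06% × (1 − 30.3%) = 5.6178%.
WACC = 0.5890 × 15.0000% + 0.4110 × 5.6178% = 11.1439%.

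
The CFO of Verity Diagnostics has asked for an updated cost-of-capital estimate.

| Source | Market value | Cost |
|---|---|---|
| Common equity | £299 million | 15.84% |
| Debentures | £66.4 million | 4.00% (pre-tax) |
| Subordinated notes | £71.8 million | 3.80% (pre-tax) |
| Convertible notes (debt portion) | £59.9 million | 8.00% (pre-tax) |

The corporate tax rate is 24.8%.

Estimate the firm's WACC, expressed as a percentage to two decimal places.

11.07%

Total capital V = 299 + 66.4 + 71.8 + 59.9 = 497.1.
Equity: weight = 299/497.1 = 0.6015; cost = 15.84%.
Debentures: weight = 66.4/497.1 = 0.1336; after-tax cost = 4% × (1 − 24.8%) = 3.0080%.
Subordinated notes: weight = 71.8/497.1 = 0.1444; after-tax cost = 3.8% × (1 − 24.8%) = 2.8576%.
Convertible notes (debt portion): weight = 59.9/497.1 = 0.1205; after-tax cost = 8% × (1 − 24.8%) = 6.0160%.
WACC = 0.6015 × 15.8400% + 0.1336 × 3.0080% + 0.1444 × 2.8576% + 0.1205 × 6.0160% = 11.0670%.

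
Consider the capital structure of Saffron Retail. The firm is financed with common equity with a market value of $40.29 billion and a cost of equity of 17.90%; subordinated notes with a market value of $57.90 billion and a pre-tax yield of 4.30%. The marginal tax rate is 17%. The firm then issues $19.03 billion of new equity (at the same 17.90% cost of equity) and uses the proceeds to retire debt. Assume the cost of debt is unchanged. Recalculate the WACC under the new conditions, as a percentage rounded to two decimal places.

After the change:
Total capital V = 59.32 + 38.87 = 98.19.
Equity: weight = 59.32/98.19 = 0.6041; cost = 17.9%.
Subordinated notes: weight = 38.87/98.19 = 0.3959; after-tax cost = 4.3% × (1 − 17%) = 3.5690%.
WACC = 0.6041 × 17.9000% + 0.3959 × 3.5690% = 12.2269%.

12.23%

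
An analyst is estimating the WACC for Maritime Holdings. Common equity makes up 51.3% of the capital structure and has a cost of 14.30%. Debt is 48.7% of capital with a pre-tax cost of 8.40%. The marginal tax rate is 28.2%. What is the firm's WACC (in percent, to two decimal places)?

After-tax cost of debt = 8.4% × (1 − 28.2%) = 6.0312%.
WACC = 0.513 × 14.3000% + 0.487 × 6.0312% = 10.2731%.

10.27%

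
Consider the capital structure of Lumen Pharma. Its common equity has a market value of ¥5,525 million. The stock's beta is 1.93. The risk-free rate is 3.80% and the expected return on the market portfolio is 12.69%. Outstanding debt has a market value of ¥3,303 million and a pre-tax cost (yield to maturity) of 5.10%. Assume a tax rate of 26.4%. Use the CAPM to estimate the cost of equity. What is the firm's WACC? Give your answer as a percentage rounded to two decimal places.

Market risk premium = 12.69% − 3.8% = 8.89%.
Cost of equity via CAPM: Re = 3.8% + 1.93 × 8.89% = 20.9577%.
Total capital V = 5525 + 3303 = 8828.
Equity: weight = 5525/8828 = 0.6258; cost = 20.9577%.
Debt: weight = 3303/8828 = 0.3742; after-tax cost = 5.1% × (1 − 26.4%) = 3.7536%.
WACC = 0.6258 × 20.9577% + 0.3742 × 3.7536% = 14.5208%.

14.52%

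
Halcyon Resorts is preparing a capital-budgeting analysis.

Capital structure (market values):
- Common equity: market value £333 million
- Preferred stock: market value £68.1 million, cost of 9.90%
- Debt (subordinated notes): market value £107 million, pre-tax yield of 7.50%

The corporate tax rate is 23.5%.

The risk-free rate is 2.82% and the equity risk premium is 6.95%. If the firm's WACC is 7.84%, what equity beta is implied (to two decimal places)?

Total capital V = 333 + 68.1 + 107 = 508.1.
Equity weight = 333/508.1 = 0.6554.
Preferred weight = 68.1/508.1 = 0.1340.
Subordinated notes weight = 107/508.1 = 0.2106.
Debt contribution = 0.2106 × 7.5% × (1 − 23.5%) = 1.2083%.
Preferred contribution = 0.1340 × 9.9% = 1.3269%.
Required equity contribution = 7.84% − 2.5351% = 5.3049%  ⇒  Re = 8.0943%.
CAPM: 8.0943% = 2.82% + β × 6.95%  ⇒  β = 0.7589.

0.76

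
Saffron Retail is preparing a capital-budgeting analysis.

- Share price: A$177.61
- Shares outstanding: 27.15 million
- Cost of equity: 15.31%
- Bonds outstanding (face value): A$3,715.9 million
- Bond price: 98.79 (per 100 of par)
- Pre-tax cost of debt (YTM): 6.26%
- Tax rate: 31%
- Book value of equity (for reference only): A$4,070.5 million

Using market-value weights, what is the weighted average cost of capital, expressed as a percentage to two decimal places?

10.56%

Market value of equity E = 177.61 × 27.15m = 4822.1115m. Market value of debt D = 3715.9m × 98.79/100 = 3670.93761m.
Total capital V = 4822.1115 + 3670.93761 = 8493.04911.
Equity: weight = 4822.1115/8493.04911 = 0.5678; cost = 15.31%.
Bonds outstanding: weight = 3670.93761/8493.04911 = 0.4322; after-tax cost = 6.26% × (1 − 31%) = 4.3194%.
WACC = 0.5678 × 15.3100% + 0.4322 × 4.3194% = 10.5595%.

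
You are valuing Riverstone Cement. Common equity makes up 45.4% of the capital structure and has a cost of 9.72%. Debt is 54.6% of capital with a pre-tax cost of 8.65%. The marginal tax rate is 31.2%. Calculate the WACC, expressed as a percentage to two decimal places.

After-tax cost of debt = 8.65% × (1 − 31.2%) = 5.9512%.
WACC = 0.454 × 9.7200% + 0.546 × 5.9512% = 7.6622%.

7.66%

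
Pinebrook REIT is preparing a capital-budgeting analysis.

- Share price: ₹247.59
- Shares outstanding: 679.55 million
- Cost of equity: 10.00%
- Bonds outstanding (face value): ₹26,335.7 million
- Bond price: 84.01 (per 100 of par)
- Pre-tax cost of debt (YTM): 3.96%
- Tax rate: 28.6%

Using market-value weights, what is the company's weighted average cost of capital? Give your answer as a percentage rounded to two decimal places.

9.17%

Market value of equity E = 247.59 × 679.55m = 168249.7845m. Market value of debt D = 26335.7m × 84.01/100 = 22124.62157m.
Total capital V = 168249.7845 + 22124.62157 = 190374.40607.
Equity: weight = 168249.7845/190374.40607 = 0.8838; cost = 10%.
Bonds outstanding: weight = 22124.62157/190374.40607 = 0.1162; after-tax cost = 3.96% × (1 − 28.6%) = 2.8274%.
WACC = 0.8838 × 10.0000% + 0.1162 × 2.8274% = 9.1664%.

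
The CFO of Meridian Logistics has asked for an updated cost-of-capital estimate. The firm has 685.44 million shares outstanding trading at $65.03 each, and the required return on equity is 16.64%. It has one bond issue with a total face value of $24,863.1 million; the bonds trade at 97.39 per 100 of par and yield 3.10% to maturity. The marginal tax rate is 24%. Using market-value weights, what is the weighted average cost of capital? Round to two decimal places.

11.61%

Market value of equity E = 65.03 × 685.44m = 44574.1632m. Market value of debt D = 24863.1m × 97.39/100 = 24214.17309m.
Total capital V = 44574.1632 + 24214.17309 = 68788.33629.
Equity: weight = 44574.1632/68788.33629 = 0.6480; cost = 16.64%.
Bonds outstanding: weight = 24214.17309/68788.33629 = 0.3520; after-tax cost = 3.1% × (1 − 24%) = 2.3560%.
WACC = 0.6480 × 16.6400% + 0.3520 × 2.3560% = 11.6119%.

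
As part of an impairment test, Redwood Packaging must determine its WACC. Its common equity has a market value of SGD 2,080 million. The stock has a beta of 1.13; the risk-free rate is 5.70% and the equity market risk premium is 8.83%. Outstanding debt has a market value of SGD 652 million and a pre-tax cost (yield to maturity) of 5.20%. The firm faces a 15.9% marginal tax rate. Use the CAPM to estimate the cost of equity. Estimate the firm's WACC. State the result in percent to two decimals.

12.98%

Cost of equity via CAPM: Re = 5.7% + 1.13 × 8.83% = 15.6779%.
Total capital V = 2080 + 652 = 2732.
Equity: weight = 2080/2732 = 0.7613; cost = 15.6779%.
Debt: weight = 652/2732 = 0.2387; after-tax cost = 5.2% × (1 − 15.9%) = 4.3732%.
WACC = 0.7613 × 15.6779% + 0.2387 × 4.3732% = 12.9800%.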